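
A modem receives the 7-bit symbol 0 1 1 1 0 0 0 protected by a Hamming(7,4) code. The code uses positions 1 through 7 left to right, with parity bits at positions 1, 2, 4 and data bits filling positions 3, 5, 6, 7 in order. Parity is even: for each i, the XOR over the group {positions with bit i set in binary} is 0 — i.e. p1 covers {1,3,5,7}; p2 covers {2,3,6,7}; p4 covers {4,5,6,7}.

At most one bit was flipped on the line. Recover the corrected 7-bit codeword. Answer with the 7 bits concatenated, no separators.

0111100

s1 (pos 1,3,5,7): 0⊕1⊕0⊕0 = 1
s2 (pos 2,3,6,7): 1⊕1⊕0⊕0 = 0
s4 (pos 4,5,6,7): 1⊕0⊕0⊕0 = 1
Syndrome s4…s1 = 101 → error at position 5.
Flip position 5: 0111000 → 0111100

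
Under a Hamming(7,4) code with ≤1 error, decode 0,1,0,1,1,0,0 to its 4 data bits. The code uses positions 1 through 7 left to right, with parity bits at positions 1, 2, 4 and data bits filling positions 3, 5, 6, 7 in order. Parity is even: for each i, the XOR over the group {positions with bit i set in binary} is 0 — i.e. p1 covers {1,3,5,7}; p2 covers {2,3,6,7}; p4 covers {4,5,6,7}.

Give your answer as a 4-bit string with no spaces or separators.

1100

s1 (pos 1,3,5,7): 0⊕0⊕1⊕0 = 1
s2 (pos 2,3,6,7): 1⊕0⊕0⊕0 = 1
s4 (pos 4,5,6,7): 1⊕1⊕0⊕0 = 0
Syndrome s4…s1 = 011 → error at position 3.
Flip position 3: 0101100 → 0111100
Read data bits from positions 3,5,6,7: 1100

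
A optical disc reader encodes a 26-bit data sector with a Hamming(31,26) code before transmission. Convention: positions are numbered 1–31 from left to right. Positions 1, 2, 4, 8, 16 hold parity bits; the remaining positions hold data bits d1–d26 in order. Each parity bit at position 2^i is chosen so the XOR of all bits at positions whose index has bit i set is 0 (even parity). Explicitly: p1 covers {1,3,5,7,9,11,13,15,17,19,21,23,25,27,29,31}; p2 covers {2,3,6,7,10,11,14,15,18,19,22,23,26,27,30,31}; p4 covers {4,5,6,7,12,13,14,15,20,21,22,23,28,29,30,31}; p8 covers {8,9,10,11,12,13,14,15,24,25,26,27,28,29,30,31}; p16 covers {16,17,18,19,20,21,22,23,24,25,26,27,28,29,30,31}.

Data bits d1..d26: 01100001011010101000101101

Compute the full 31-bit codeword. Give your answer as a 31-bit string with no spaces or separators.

0100110100010111010101000101101

Place data at non-parity positions: p1 p2 0 p4 1 1 0 p8 0 0 0 1 0 1 1 p16 0 1 0 1 0 1 0 0 0 1 0 1 1 0 1
p1 (pos 1,3,5,7,9,11,13,15,17,19,21,23,25,27,29,31): XOR of data positions = 0⊕1⊕0⊕0⊕0⊕0⊕1⊕0⊕0⊕0⊕0⊕0⊕0⊕1⊕1 = 0
p2 (pos 2,3,6,7,10,11,14,15,18,19,22,23,26,27,30,31): XOR of data positions = 0⊕1⊕0⊕0⊕0⊕1⊕1⊕1⊕0⊕1⊕0⊕1⊕0⊕0⊕1 = 1
p4 (pos 4,5,6,7,12,13,14,15,20,21,22,23,28,29,30,31): XOR of data positions = 1⊕1⊕0⊕1⊕0⊕1⊕1⊕1⊕0⊕1⊕0⊕1⊕1⊕0⊕1 = 0
p8 (pos 8,9,10,11,12,13,14,15,24,25,26,27,28,29,30,31): XOR of data positions = 0⊕0⊕0⊕1⊕0⊕1⊕1⊕0⊕0⊕1⊕0⊕1⊕1⊕0⊕1 = 1
p16 (pos 16,17,18,19,20,21,22,23,24,25,26,27,28,29,30,31): XOR of data positions = 0⊕1⊕0⊕1⊕0⊕1⊕0⊕0⊕0⊕1⊕0⊕1⊕1⊕0⊕1 = 1
Codeword: 0100110100010111010101000101101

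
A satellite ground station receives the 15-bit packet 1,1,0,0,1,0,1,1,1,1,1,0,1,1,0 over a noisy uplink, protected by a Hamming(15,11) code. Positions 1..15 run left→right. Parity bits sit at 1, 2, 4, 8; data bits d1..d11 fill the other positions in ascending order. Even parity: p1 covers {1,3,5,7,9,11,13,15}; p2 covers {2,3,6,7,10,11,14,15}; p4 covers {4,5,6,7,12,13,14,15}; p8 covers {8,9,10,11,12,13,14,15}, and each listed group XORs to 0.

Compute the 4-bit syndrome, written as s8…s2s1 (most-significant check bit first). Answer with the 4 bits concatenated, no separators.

s1 (pos 1,3,5,7,9,11,13,15): 1⊕0⊕1⊕1⊕1⊕1⊕1⊕0 = 0
s2 (pos 2,3,6,7,10,11,14,15): 1⊕0⊕0⊕1⊕1⊕1⊕1⊕0 = 1
s4 (pos 4,5,6,7,12,13,14,15): 0⊕1⊕0⊕1⊕0⊕1⊕1⊕0 = 0
s8 (pos 8,9,10,11,12,13,14,15): 1⊕1⊕1⊕1⊕0⊕1⊕1⊕0 = 0
Syndrome s8…s1 = 0010 → error at position 2.

0010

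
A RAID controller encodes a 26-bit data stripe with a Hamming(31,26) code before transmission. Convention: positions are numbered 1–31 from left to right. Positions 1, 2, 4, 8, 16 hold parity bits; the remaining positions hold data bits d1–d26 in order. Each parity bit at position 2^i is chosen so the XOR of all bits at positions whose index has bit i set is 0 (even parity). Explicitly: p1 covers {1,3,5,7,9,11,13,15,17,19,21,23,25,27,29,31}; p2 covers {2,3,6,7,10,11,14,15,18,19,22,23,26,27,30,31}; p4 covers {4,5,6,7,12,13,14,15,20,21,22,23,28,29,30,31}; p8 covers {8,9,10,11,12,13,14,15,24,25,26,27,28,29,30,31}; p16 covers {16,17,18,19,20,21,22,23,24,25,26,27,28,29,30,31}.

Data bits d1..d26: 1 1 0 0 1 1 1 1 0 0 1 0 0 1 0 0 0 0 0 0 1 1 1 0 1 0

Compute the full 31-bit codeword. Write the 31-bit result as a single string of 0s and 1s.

Place data at non-parity positions: p1 p2 1 p4 1 0 0 p8 1 1 1 1 0 0 1 p16 0 0 1 0 0 0 0 0 0 1 1 1 0 1 0
p1 (pos 1,3,5,7,9,11,13,15,17,19,21,23,25,27,29,31): XOR of data positions = 1⊕1⊕0⊕1⊕1⊕0⊕1⊕0⊕1⊕0⊕0⊕0⊕1⊕0⊕0 = 1
p2 (pos 2,3,6,7,10,11,14,15,18,19,22,23,26,27,30,31): XOR of data positions = 1⊕0⊕0⊕1⊕1⊕0⊕1⊕0⊕1⊕0⊕0⊕1⊕1⊕1⊕0 = 0
p4 (pos 4,5,6,7,12,13,14,15,20,21,22,23,28,29,30,31): XOR of data positions = 1⊕0⊕0⊕1⊕0⊕0⊕1⊕0⊕0⊕0⊕0⊕1⊕0⊕1⊕0 = 1
p8 (pos 8,9,10,11,12,13,14,15,24,25,26,27,28,29,30,31): XOR of data positions = 1⊕1⊕1⊕1⊕0⊕0⊕1⊕0⊕0⊕1⊕1⊕1⊕0⊕1⊕0 = 1
p16 (pos 16,17,18,19,20,21,22,23,24,25,26,27,28,29,30,31): XOR of data positions = 0⊕0⊕1⊕0⊕0⊕0⊕0⊕0⊕0⊕1⊕1⊕1⊕0⊕1⊕0 = 1
Codeword: 1011100111110011001000000111010

1011100111110011001000000111010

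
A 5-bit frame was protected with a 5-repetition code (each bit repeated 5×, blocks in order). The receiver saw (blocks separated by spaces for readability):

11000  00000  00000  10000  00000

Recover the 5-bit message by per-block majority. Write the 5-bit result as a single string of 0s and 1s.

Block 1 (11000): 2 ones → 0
Block 2 (00000): 0 ones → 0
Block 3 (00000): 0 ones → 0
Block 4 (10000): 1 one → 0
Block 5 (00000): 0 ones → 0

00000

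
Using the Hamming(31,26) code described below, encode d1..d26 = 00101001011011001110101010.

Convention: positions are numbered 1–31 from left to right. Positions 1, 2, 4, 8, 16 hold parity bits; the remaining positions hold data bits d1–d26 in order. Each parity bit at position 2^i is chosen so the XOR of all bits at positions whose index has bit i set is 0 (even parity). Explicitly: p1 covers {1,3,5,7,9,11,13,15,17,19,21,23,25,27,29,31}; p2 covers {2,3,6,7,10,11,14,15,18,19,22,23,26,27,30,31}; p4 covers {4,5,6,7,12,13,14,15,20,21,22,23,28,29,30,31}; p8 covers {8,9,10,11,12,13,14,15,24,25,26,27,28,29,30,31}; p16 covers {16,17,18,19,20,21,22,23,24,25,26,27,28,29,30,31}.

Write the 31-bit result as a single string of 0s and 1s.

0100010010010110011001110101010

Place data at non-parity positions: p1 p2 0 p4 0 1 0 p8 1 0 0 1 0 1 1 p16 0 1 1 0 0 1 1 1 0 1 0 1 0 1 0
p1 (pos 1,3,5,7,9,11,13,15,17,19,21,23,25,27,29,31): XOR of data positions = 0⊕0⊕0⊕1⊕0⊕0⊕1⊕0⊕1⊕0⊕1⊕0⊕0⊕0⊕0 = 0
p2 (pos 2,3,6,7,10,11,14,15,18,19,22,23,26,27,30,31): XOR of data positions = 0⊕1⊕0⊕0⊕0⊕1⊕1⊕1⊕1⊕1⊕1⊕1⊕0⊕1⊕0 = 1
p4 (pos 4,5,6,7,12,13,14,15,20,21,22,23,28,29,30,31): XOR of data positions = 0⊕1⊕0⊕1⊕0⊕1⊕1⊕0⊕0⊕1⊕1⊕1⊕0⊕1⊕0 = 0
p8 (pos 8,9,10,11,12,13,14,15,24,25,26,27,28,29,30,31): XOR of data positions = 1⊕0⊕0⊕1⊕0⊕1⊕1⊕1⊕0⊕1⊕0⊕1⊕0⊕1⊕0 = 0
p16 (pos 16,17,18,19,20,21,22,23,24,25,26,27,28,29,30,31): XOR of data positions = 0⊕1⊕1⊕0⊕0⊕1⊕1⊕1⊕0⊕1⊕0⊕1⊕0⊕1⊕0 = 0
Codeword: 0100010010010110011001110101010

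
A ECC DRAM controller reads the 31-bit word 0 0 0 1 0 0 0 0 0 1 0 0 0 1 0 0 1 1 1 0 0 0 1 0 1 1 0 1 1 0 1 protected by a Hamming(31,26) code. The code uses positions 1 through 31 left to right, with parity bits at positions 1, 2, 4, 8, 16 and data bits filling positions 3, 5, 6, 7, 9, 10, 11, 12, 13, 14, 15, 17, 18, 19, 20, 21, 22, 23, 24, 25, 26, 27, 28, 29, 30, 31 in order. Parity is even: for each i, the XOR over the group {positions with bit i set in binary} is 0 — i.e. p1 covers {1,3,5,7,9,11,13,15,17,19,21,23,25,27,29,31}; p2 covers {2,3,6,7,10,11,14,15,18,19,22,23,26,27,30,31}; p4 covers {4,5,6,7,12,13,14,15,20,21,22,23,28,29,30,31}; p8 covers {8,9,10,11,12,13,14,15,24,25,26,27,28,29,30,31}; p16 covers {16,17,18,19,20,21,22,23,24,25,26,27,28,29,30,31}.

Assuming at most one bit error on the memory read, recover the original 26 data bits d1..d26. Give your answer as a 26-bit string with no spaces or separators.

00000100010111000101001101

s1 (pos 1,3,5,7,9,11,13,15,17,19,21,23,25,27,29,31): 0⊕0⊕0⊕0⊕0⊕0⊕0⊕0⊕1⊕1⊕0⊕1⊕1⊕0⊕1⊕1 = 0
s2 (pos 2,3,6,7,10,11,14,15,18,19,22,23,26,27,30,31): 0⊕0⊕0⊕0⊕1⊕0⊕1⊕0⊕1⊕1⊕0⊕1⊕1⊕0⊕0⊕1 = 1
s4 (pos 4,5,6,7,12,13,14,15,20,21,22,23,28,29,30,31): 1⊕0⊕0⊕0⊕0⊕0⊕1⊕0⊕0⊕0⊕0⊕1⊕1⊕1⊕0⊕1 = 0
s8 (pos 8,9,10,11,12,13,14,15,24,25,26,27,28,29,30,31): 0⊕0⊕1⊕0⊕0⊕0⊕1⊕0⊕0⊕1⊕1⊕0⊕1⊕1⊕0⊕1 = 1
s16 (pos 16,17,18,19,20,21,22,23,24,25,26,27,28,29,30,31): 0⊕1⊕1⊕1⊕0⊕0⊕0⊕1⊕0⊕1⊕1⊕0⊕1⊕1⊕0⊕1 = 1
Syndrome s16…s1 = 11010 → error at position 26.
Flip position 26: 0001000001000100111000101101101 → 0001000001000100111000101001101
Read data bits from positions 3,5,6,7,9,10,11,12,13,14,15,17,18,19,20,21,22,23,24,25,26,27,28,29,30,31: 00000100010111000101001101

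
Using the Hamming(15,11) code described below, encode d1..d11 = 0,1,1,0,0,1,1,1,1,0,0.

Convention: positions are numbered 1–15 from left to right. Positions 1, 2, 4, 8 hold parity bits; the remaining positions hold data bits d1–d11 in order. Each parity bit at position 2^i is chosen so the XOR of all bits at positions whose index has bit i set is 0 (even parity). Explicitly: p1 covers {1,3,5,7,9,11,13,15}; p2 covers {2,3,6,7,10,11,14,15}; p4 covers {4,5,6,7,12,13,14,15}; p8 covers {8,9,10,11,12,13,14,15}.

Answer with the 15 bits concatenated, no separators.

110011000111100

Place data at non-parity positions: p1 p2 0 p4 1 1 0 p8 0 1 1 1 1 0 0
p1 (pos 1,3,5,7,9,11,13,15): XOR of data positions = 0⊕1⊕0⊕0⊕1⊕1⊕0 = 1
p2 (pos 2,3,6,7,10,11,14,15): XOR of data positions = 0⊕1⊕0⊕1⊕1⊕0⊕0 = 1
p4 (pos 4,5,6,7,12,13,14,15): XOR of data positions = 1⊕1⊕0⊕1⊕1⊕0⊕0 = 0
p8 (pos 8,9,10,11,12,13,14,15): XOR of data positions = 0⊕1⊕1⊕1⊕1⊕0⊕0 = 0
Codeword: 110011000111100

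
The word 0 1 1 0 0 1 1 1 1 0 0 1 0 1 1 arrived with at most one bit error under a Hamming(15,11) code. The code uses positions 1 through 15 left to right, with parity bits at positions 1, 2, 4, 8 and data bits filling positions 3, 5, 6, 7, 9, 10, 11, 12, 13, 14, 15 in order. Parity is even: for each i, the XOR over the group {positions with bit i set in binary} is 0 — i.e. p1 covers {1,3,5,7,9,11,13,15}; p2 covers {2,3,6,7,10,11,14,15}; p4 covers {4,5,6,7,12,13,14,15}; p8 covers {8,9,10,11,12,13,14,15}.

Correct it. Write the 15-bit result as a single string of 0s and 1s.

011001111000011

s1 (pos 1,3,5,7,9,11,13,15): 0⊕1⊕0⊕1⊕1⊕0⊕0⊕1 = 0
s2 (pos 2,3,6,7,10,11,14,15): 1⊕1⊕1⊕1⊕0⊕0⊕1⊕1 = 0
s4 (pos 4,5,6,7,12,13,14,15): 0⊕0⊕1⊕1⊕1⊕0⊕1⊕1 = 1
s8 (pos 8,9,10,11,12,13,14,15): 1⊕1⊕0⊕0⊕1⊕0⊕1⊕1 = 1
Syndrome s8…s1 = 1100 → error at position 12.
Flip position 12: 011001111001011 → 011001111000011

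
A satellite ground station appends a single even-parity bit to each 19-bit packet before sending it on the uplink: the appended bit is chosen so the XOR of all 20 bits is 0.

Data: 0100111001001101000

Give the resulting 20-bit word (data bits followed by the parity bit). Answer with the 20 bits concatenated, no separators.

01001110010011010000

XOR of the 19 data bits: 0⊕1⊕0⊕0⊕1⊕1⊕1⊕0⊕0⊕1⊕0⊕0⊕1⊕1⊕0⊕1⊕0⊕0⊕0 = 0
Parity bit = 0 (so all 20 bits XOR to 0).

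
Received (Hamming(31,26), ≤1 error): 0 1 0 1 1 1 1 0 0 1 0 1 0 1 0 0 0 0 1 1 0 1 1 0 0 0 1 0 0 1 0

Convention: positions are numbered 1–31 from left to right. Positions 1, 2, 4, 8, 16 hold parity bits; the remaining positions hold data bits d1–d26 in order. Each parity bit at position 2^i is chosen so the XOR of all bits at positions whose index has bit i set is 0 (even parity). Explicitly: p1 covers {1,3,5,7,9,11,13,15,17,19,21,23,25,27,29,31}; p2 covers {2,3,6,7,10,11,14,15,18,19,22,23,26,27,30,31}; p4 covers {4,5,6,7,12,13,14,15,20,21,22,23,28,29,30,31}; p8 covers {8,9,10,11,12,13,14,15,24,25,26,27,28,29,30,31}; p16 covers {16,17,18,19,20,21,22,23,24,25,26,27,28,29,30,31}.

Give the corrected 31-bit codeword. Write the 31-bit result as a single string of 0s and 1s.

0101111011010100001101100010010

s1 (pos 1,3,5,7,9,11,13,15,17,19,21,23,25,27,29,31): 0⊕0⊕1⊕1⊕0⊕0⊕0⊕0⊕0⊕1⊕0⊕1⊕0⊕1⊕0⊕0 = 1
s2 (pos 2,3,6,7,10,11,14,15,18,19,22,23,26,27,30,31): 1⊕0⊕1⊕1⊕1⊕0⊕1⊕0⊕0⊕1⊕1⊕1⊕0⊕1⊕1⊕0 = 0
s4 (pos 4,5,6,7,12,13,14,15,20,21,22,23,28,29,30,31): 1⊕1⊕1⊕1⊕1⊕0⊕1⊕0⊕1⊕0⊕1⊕1⊕0⊕0⊕1⊕0 = 0
s8 (pos 8,9,10,11,12,13,14,15,24,25,26,27,28,29,30,31): 0⊕0⊕1⊕0⊕1⊕0⊕1⊕0⊕0⊕0⊕0⊕1⊕0⊕0⊕1⊕0 = 1
s16 (pos 16,17,18,19,20,21,22,23,24,25,26,27,28,29,30,31): 0⊕0⊕0⊕1⊕1⊕0⊕1⊕1⊕0⊕0⊕0⊕1⊕0⊕0⊕1⊕0 = 0
Syndrome s16…s1 = 01001 → error at position 9.
Flip position 9: 0101111001010100001101100010010 → 0101111011010100001101100010010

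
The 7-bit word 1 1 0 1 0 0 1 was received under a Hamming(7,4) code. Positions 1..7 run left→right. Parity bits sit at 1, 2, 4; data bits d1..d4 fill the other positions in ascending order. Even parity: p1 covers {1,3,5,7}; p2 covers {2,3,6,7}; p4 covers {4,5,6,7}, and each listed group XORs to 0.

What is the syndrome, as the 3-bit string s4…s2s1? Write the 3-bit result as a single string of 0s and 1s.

s1 (pos 1,3,5,7): 1⊕0⊕0⊕1 = 0
s2 (pos 2,3,6,7): 1⊕0⊕0⊕1 = 0
s4 (pos 4,5,6,7): 1⊕0⊕0⊕1 = 0
Syndrome s4…s1 = 000 → no error.

000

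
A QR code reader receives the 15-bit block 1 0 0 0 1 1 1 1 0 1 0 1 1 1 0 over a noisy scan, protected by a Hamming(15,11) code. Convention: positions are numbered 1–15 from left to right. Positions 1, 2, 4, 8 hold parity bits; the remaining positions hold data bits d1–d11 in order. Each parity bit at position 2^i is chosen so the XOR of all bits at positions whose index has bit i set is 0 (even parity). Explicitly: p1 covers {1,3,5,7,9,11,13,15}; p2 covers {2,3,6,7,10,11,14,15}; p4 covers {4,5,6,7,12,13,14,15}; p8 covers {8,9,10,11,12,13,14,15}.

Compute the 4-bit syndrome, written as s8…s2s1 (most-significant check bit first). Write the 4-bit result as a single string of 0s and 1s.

s1 (pos 1,3,5,7,9,11,13,15): 1⊕0⊕1⊕1⊕0⊕0⊕1⊕0 = 0
s2 (pos 2,3,6,7,10,11,14,15): 0⊕0⊕1⊕1⊕1⊕0⊕1⊕0 = 0
s4 (pos 4,5,6,7,12,13,14,15): 0⊕1⊕1⊕1⊕1⊕1⊕1⊕0 = 0
s8 (pos 8,9,10,11,12,13,14,15): 1⊕0⊕1⊕0⊕1⊕1⊕1⊕0 = 1
Syndrome s8…s1 = 1000 → error at position 8.

1000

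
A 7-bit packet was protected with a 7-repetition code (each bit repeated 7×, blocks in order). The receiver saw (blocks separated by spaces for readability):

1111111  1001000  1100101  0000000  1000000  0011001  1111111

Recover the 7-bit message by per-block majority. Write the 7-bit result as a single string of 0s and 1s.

Block 1 (1111111): 7 ones → 1
Block 2 (1001000): 2 ones → 0
Block 3 (1100101): 4 ones → 1
Block 4 (0000000): 0 ones → 0
Block 5 (1000000): 1 one → 0
Block 6 (0011001): 3 ones → 0
Block 7 (1111111): 7 ones → 1

1010001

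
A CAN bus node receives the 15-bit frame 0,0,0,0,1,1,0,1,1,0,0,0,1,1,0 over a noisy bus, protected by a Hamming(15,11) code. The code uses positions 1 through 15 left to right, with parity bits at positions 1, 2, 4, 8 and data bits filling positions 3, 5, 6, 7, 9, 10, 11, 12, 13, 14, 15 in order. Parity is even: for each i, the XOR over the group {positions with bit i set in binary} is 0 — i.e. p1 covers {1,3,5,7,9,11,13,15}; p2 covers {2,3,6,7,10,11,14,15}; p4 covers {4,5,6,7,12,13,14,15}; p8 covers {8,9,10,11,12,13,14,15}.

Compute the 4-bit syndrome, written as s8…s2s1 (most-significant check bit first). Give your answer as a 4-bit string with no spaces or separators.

0001

s1 (pos 1,3,5,7,9,11,13,15): 0⊕0⊕1⊕0⊕1⊕0⊕1⊕0 = 1
s2 (pos 2,3,6,7,10,11,14,15): 0⊕0⊕1⊕0⊕0⊕0⊕1⊕0 = 0
s4 (pos 4,5,6,7,12,13,14,15): 0⊕1⊕1⊕0⊕0⊕1⊕1⊕0 = 0
s8 (pos 8,9,10,11,12,13,14,15): 1⊕1⊕0⊕0⊕0⊕1⊕1⊕0 = 0
Syndrome s8…s1 = 0001 → error at position 1.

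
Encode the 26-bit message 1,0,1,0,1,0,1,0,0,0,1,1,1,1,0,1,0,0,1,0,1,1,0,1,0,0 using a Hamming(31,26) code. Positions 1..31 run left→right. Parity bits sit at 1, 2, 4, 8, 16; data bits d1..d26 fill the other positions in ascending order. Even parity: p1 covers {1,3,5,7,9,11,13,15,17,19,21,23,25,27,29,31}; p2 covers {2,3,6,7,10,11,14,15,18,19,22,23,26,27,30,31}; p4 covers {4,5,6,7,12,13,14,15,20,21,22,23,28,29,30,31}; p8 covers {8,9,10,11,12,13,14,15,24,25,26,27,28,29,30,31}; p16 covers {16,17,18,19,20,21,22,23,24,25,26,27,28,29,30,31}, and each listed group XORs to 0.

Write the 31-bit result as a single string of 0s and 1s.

Place data at non-parity positions: p1 p2 1 p4 0 1 0 p8 1 0 1 0 0 0 1 p16 1 1 1 0 1 0 0 1 0 1 1 0 1 0 0
p1 (pos 1,3,5,7,9,11,13,15,17,19,21,23,25,27,29,31): XOR of data positions = 1⊕0⊕0⊕1⊕1⊕0⊕1⊕1⊕1⊕1⊕0⊕0⊕1⊕1⊕0 = 1
p2 (pos 2,3,6,7,10,11,14,15,18,19,22,23,26,27,30,31): XOR of data positions = 1⊕1⊕0⊕0⊕1⊕0⊕1⊕1⊕1⊕0⊕0⊕1⊕1⊕0⊕0 = 0
p4 (pos 4,5,6,7,12,13,14,15,20,21,22,23,28,29,30,31): XOR of data positions = 0⊕1⊕0⊕0⊕0⊕0⊕1⊕0⊕1⊕0⊕0⊕0⊕1⊕0⊕0 = 0
p8 (pos 8,9,10,11,12,13,14,15,24,25,26,27,28,29,30,31): XOR of data positions = 1⊕0⊕1⊕0⊕0⊕0⊕1⊕1⊕0⊕1⊕1⊕0⊕1⊕0⊕0 = 1
p16 (pos 16,17,18,19,20,21,22,23,24,25,26,27,28,29,30,31): XOR of data positions = 1⊕1⊕1⊕0⊕1⊕0⊕0⊕1⊕0⊕1⊕1⊕0⊕1⊕0⊕0 = 0
Codeword: 1010010110100010111010010110100

1010010110100010111010010110100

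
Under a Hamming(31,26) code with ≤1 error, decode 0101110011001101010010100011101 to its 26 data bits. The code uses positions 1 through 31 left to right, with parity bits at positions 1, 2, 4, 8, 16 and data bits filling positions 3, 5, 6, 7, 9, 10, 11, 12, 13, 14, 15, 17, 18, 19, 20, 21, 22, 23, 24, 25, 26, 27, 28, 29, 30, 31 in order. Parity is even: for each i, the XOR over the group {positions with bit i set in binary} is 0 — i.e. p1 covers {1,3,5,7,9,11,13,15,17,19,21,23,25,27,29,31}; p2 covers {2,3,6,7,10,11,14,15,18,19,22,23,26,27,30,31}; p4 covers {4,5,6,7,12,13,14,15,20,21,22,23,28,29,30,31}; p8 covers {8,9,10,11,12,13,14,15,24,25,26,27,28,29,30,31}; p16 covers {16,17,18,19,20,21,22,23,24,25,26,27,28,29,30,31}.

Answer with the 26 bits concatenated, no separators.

01101100110010010100011101

s1 (pos 1,3,5,7,9,11,13,15,17,19,21,23,25,27,29,31): 0⊕0⊕1⊕0⊕1⊕0⊕1⊕0⊕0⊕0⊕1⊕1⊕0⊕1⊕1⊕1 = 0
s2 (pos 2,3,6,7,10,11,14,15,18,19,22,23,26,27,30,31): 1⊕0⊕1⊕0⊕1⊕0⊕1⊕0⊕1⊕0⊕0⊕1⊕0⊕1⊕0⊕1 = 0
s4 (pos 4,5,6,7,12,13,14,15,20,21,22,23,28,29,30,31): 1⊕1⊕1⊕0⊕0⊕1⊕1⊕0⊕0⊕1⊕0⊕1⊕1⊕1⊕0⊕1 = 0
s8 (pos 8,9,10,11,12,13,14,15,24,25,26,27,28,29,30,31): 0⊕1⊕1⊕0⊕0⊕1⊕1⊕0⊕0⊕0⊕0⊕1⊕1⊕1⊕0⊕1 = 0
s16 (pos 16,17,18,19,20,21,22,23,24,25,26,27,28,29,30,31): 1⊕0⊕1⊕0⊕0⊕1⊕0⊕1⊕0⊕0⊕0⊕1⊕1⊕1⊕0⊕1 = 0
Syndrome s16…s1 = 00000 → no error.
Read data bits from positions 3,5,6,7,9,10,11,12,13,14,15,17,18,19,20,21,22,23,24,25,26,27,28,29,30,31: 01101100110010010100011101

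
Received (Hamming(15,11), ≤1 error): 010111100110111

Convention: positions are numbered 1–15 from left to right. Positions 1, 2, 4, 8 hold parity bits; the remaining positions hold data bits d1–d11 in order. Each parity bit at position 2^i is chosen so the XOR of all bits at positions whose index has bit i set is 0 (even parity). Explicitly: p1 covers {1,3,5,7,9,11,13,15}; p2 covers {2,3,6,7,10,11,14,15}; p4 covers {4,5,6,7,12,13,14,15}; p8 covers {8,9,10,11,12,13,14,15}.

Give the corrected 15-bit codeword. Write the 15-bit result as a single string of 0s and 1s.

s1 (pos 1,3,5,7,9,11,13,15): 0⊕0⊕1⊕1⊕0⊕1⊕1⊕1 = 1
s2 (pos 2,3,6,7,10,11,14,15): 1⊕0⊕1⊕1⊕1⊕1⊕1⊕1 = 1
s4 (pos 4,5,6,7,12,13,14,15): 1⊕1⊕1⊕1⊕0⊕1⊕1⊕1 = 1
s8 (pos 8,9,10,11,12,13,14,15): 0⊕0⊕1⊕1⊕0⊕1⊕1⊕1 = 1
Syndrome s8…s1 = 1111 → error at position 15.
Flip position 15: 010111100110111 → 010111100110110

010111100110110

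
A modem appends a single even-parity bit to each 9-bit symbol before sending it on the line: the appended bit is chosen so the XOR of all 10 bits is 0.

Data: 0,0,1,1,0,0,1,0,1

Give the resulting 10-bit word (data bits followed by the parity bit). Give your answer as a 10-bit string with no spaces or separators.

XOR of the 9 data bits: 0⊕0⊕1⊕1⊕0⊕0⊕1⊕0⊕1 = 0
Parity bit = 0 (so all 10 bits XOR to 0).

0011001010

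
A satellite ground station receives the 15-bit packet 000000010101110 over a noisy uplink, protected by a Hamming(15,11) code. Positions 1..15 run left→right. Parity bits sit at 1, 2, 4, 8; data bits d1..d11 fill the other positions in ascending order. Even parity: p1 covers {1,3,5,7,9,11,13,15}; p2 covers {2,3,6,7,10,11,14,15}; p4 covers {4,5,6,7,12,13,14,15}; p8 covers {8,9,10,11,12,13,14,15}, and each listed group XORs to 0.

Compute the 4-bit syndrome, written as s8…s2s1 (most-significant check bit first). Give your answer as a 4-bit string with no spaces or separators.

1101

s1 (pos 1,3,5,7,9,11,13,15): 0⊕0⊕0⊕0⊕0⊕0⊕1⊕0 = 1
s2 (pos 2,3,6,7,10,11,14,15): 0⊕0⊕0⊕0⊕1⊕0⊕1⊕0 = 0
s4 (pos 4,5,6,7,12,13,14,15): 0⊕0⊕0⊕0⊕1⊕1⊕1⊕0 = 1
s8 (pos 8,9,10,11,12,13,14,15): 1⊕0⊕1⊕0⊕1⊕1⊕1⊕0 = 1
Syndrome s8…s1 = 1101 → error at position 13.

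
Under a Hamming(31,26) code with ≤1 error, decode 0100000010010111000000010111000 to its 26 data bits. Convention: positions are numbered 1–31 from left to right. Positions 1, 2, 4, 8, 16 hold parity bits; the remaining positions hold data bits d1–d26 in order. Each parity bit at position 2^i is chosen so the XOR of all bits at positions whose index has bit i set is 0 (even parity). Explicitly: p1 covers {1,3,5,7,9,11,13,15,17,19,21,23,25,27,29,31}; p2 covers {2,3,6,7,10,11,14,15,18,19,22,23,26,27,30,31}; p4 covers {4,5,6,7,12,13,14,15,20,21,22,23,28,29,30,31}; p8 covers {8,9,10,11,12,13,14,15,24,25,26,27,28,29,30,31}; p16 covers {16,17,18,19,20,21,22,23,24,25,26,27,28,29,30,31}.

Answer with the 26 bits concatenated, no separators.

s1 (pos 1,3,5,7,9,11,13,15,17,19,21,23,25,27,29,31): 0⊕0⊕0⊕0⊕1⊕0⊕0⊕1⊕0⊕0⊕0⊕0⊕0⊕1⊕0⊕0 = 1
s2 (pos 2,3,6,7,10,11,14,15,18,19,22,23,26,27,30,31): 1⊕0⊕0⊕0⊕0⊕0⊕1⊕1⊕0⊕0⊕0⊕0⊕1⊕1⊕0⊕0 = 1
s4 (pos 4,5,6,7,12,13,14,15,20,21,22,23,28,29,30,31): 0⊕0⊕0⊕0⊕1⊕0⊕1⊕1⊕0⊕0⊕0⊕0⊕1⊕0⊕0⊕0 = 0
s8 (pos 8,9,10,11,12,13,14,15,24,25,26,27,28,29,30,31): 0⊕1⊕0⊕0⊕1⊕0⊕1⊕1⊕1⊕0⊕1⊕1⊕1⊕0⊕0⊕0 = 0
s16 (pos 16,17,18,19,20,21,22,23,24,25,26,27,28,29,30,31): 1⊕0⊕0⊕0⊕0⊕0⊕0⊕0⊕1⊕0⊕1⊕1⊕1⊕0⊕0⊕0 = 1
Syndrome s16…s1 = 10011 → error at position 19.
Flip position 19: 0100000010010111000000010111000 → 0100000010010111001000010111000
Read data bits from positions 3,5,6,7,9,10,11,12,13,14,15,17,18,19,20,21,22,23,24,25,26,27,28,29,30,31: 00001001011001000010111000

00001001011001000010111000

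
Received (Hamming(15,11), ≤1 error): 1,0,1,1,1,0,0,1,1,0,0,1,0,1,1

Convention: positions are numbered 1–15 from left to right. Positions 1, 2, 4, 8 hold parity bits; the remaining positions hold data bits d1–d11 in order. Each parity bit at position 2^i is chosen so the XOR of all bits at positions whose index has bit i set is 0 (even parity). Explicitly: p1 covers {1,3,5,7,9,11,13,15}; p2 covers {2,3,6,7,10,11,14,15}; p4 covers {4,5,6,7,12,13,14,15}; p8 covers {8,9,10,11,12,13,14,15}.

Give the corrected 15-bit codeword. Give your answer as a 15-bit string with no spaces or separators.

101110011001010

s1 (pos 1,3,5,7,9,11,13,15): 1⊕1⊕1⊕0⊕1⊕0⊕0⊕1 = 1
s2 (pos 2,3,6,7,10,11,14,15): 0⊕1⊕0⊕0⊕0⊕0⊕1⊕1 = 1
s4 (pos 4,5,6,7,12,13,14,15): 1⊕1⊕0⊕0⊕1⊕0⊕1⊕1 = 1
s8 (pos 8,9,10,11,12,13,14,15): 1⊕1⊕0⊕0⊕1⊕0⊕1⊕1 = 1
Syndrome s8…s1 = 1111 → error at position 15.
Flip position 15: 101110011001011 → 101110011001010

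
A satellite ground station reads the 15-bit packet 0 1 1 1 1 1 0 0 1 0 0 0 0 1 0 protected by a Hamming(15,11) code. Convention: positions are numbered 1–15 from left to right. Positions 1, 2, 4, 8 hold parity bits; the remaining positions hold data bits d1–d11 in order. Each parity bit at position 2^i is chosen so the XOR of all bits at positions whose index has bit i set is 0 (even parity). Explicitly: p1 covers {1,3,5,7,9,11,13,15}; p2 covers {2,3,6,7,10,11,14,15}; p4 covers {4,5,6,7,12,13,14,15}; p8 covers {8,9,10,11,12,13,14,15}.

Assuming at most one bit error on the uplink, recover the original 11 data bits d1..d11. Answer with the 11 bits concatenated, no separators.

s1 (pos 1,3,5,7,9,11,13,15): 0⊕1⊕1⊕0⊕1⊕0⊕0⊕0 = 1
s2 (pos 2,3,6,7,10,11,14,15): 1⊕1⊕1⊕0⊕0⊕0⊕1⊕0 = 0
s4 (pos 4,5,6,7,12,13,14,15): 1⊕1⊕1⊕0⊕0⊕0⊕1⊕0 = 0
s8 (pos 8,9,10,11,12,13,14,15): 0⊕1⊕0⊕0⊕0⊕0⊕1⊕0 = 0
Syndrome s8…s1 = 0001 → error at position 1.
Flip position 1: 011111001000010 → 111111001000010
Read data bits from positions 3,5,6,7,9,10,11,12,13,14,15: 11101000010

11101000010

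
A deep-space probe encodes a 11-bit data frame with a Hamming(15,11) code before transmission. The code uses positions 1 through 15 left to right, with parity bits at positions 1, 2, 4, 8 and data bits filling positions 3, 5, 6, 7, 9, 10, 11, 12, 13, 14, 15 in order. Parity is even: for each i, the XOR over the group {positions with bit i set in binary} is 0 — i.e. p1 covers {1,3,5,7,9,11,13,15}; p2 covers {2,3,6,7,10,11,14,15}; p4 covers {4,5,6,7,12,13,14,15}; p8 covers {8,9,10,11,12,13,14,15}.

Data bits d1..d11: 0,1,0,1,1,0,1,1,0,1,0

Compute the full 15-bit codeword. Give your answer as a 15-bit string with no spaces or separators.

010010101011010

Place data at non-parity positions: p1 p2 0 p4 1 0 1 p8 1 0 1 1 0 1 0
p1 (pos 1,3,5,7,9,11,13,15): XOR of data positions = 0⊕1⊕1⊕1⊕1⊕0⊕0 = 0
p2 (pos 2,3,6,7,10,11,14,15): XOR of data positions = 0⊕0⊕1⊕0⊕1⊕1⊕0 = 1
p4 (pos 4,5,6,7,12,13,14,15): XOR of data positions = 1⊕0⊕1⊕1⊕0⊕1⊕0 = 0
p8 (pos 8,9,10,11,12,13,14,15): XOR of data positions = 1⊕0⊕1⊕1⊕0⊕1⊕0 = 0
Codeword: 010010101011010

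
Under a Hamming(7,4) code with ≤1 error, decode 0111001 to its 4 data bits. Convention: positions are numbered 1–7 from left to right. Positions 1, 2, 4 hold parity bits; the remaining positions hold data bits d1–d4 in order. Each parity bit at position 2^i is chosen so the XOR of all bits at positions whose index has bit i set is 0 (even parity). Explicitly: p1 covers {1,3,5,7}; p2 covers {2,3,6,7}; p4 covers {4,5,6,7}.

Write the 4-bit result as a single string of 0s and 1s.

s1 (pos 1,3,5,7): 0⊕1⊕0⊕1 = 0
s2 (pos 2,3,6,7): 1⊕1⊕0⊕1 = 1
s4 (pos 4,5,6,7): 1⊕0⊕0⊕1 = 0
Syndrome s4…s1 = 010 → error at position 2.
Flip position 2: 0111001 → 0011001
Read data bits from positions 3,5,6,7: 1001

1001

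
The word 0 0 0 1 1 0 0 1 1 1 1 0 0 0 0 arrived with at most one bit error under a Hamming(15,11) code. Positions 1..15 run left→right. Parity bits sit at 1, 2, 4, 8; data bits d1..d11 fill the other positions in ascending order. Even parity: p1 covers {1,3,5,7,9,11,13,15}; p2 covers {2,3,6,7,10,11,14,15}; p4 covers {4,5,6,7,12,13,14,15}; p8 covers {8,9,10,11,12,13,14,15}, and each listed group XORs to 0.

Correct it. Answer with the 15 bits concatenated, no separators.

s1 (pos 1,3,5,7,9,11,13,15): 0⊕0⊕1⊕0⊕1⊕1⊕0⊕0 = 1
s2 (pos 2,3,6,7,10,11,14,15): 0⊕0⊕0⊕0⊕1⊕1⊕0⊕0 = 0
s4 (pos 4,5,6,7,12,13,14,15): 1⊕1⊕0⊕0⊕0⊕0⊕0⊕0 = 0
s8 (pos 8,9,10,11,12,13,14,15): 1⊕1⊕1⊕1⊕0⊕0⊕0⊕0 = 0
Syndrome s8…s1 = 0001 → error at position 1.
Flip position 1: 000110011110000 → 100110011110000

100110011110000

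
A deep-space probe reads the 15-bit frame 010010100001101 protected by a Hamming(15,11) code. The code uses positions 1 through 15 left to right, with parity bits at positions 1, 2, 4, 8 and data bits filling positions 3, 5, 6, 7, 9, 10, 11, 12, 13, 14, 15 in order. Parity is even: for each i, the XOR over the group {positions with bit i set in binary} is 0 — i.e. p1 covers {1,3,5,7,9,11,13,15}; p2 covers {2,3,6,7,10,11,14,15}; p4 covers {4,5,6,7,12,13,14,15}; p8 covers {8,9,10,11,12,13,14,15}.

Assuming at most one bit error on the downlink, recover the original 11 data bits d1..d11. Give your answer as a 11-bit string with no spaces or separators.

s1 (pos 1,3,5,7,9,11,13,15): 0⊕0⊕1⊕1⊕0⊕0⊕1⊕1 = 0
s2 (pos 2,3,6,7,10,11,14,15): 1⊕0⊕0⊕1⊕0⊕0⊕0⊕1 = 1
s4 (pos 4,5,6,7,12,13,14,15): 0⊕1⊕0⊕1⊕1⊕1⊕0⊕1 = 1
s8 (pos 8,9,10,11,12,13,14,15): 0⊕0⊕0⊕0⊕1⊕1⊕0⊕1 = 1
Syndrome s8…s1 = 1110 → error at position 14.
Flip position 14: 010010100001101 → 010010100001111
Read data bits from positions 3,5,6,7,9,10,11,12,13,14,15: 01010001111

01010001111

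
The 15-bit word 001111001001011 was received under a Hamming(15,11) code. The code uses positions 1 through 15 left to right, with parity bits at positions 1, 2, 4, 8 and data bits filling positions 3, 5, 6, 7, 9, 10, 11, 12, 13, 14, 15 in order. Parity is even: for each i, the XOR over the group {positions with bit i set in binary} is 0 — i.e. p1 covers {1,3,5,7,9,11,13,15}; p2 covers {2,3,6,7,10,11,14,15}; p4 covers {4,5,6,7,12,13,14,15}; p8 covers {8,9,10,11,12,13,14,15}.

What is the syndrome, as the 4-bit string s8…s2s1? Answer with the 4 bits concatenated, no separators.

0000

s1 (pos 1,3,5,7,9,11,13,15): 0⊕1⊕1⊕0⊕1⊕0⊕0⊕1 = 0
s2 (pos 2,3,6,7,10,11,14,15): 0⊕1⊕1⊕0⊕0⊕0⊕1⊕1 = 0
s4 (pos 4,5,6,7,12,13,14,15): 1⊕1⊕1⊕0⊕1⊕0⊕1⊕1 = 0
s8 (pos 8,9,10,11,12,13,14,15): 0⊕1⊕0⊕0⊕1⊕0⊕1⊕1 = 0
Syndrome s8…s1 = 0000 → no error.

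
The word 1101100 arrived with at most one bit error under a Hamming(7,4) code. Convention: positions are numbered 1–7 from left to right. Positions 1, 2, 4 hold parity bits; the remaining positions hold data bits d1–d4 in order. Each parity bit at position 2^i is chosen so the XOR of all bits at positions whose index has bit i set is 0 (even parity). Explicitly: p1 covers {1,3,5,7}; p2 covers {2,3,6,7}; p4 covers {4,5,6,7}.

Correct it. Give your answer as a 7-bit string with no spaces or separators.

s1 (pos 1,3,5,7): 1⊕0⊕1⊕0 = 0
s2 (pos 2,3,6,7): 1⊕0⊕0⊕0 = 1
s4 (pos 4,5,6,7): 1⊕1⊕0⊕0 = 0
Syndrome s4…s1 = 010 → error at position 2.
Flip position 2: 1101100 → 1001100

1001100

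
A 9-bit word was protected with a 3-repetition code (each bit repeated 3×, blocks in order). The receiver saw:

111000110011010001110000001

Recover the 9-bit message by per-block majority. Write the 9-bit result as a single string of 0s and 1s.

Block 1 (111): 3 ones → 1
Block 2 (000): 0 ones → 0
Block 3 (110): 2 ones → 1
Block 4 (011): 2 ones → 1
Block 5 (010): 1 one → 0
Block 6 (001): 1 one → 0
Block 7 (110): 2 ones → 1
Block 8 (000): 0 ones → 0
Block 9 (001): 1 one → 0

101100100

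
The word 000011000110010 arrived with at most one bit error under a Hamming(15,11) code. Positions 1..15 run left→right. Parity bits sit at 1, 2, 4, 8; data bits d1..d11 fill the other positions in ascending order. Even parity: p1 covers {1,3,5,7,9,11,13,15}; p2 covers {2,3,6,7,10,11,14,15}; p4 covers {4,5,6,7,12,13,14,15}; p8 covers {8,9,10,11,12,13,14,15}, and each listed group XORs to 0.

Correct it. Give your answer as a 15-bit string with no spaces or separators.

000011000111010

s1 (pos 1,3,5,7,9,11,13,15): 0⊕0⊕1⊕0⊕0⊕1⊕0⊕0 = 0
s2 (pos 2,3,6,7,10,11,14,15): 0⊕0⊕1⊕0⊕1⊕1⊕1⊕0 = 0
s4 (pos 4,5,6,7,12,13,14,15): 0⊕1⊕1⊕0⊕0⊕0⊕1⊕0 = 1
s8 (pos 8,9,10,11,12,13,14,15): 0⊕0⊕1⊕1⊕0⊕0⊕1⊕0 = 1
Syndrome s8…s1 = 1100 → error at position 12.
Flip position 12: 000011000110010 → 000011000111010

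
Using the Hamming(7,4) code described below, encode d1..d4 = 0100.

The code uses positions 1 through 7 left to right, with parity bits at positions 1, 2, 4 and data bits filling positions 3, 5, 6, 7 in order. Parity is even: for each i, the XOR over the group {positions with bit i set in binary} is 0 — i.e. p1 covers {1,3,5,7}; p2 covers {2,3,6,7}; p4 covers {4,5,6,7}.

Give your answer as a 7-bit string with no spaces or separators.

Place data at non-parity positions: p1 p2 0 p4 1 0 0
p1 (pos 1,3,5,7): XOR of data positions = 0⊕1⊕0 = 1
p2 (pos 2,3,6,7): XOR of data positions = 0⊕0⊕0 = 0
p4 (pos 4,5,6,7): XOR of data positions = 1⊕0⊕0 = 1
Codeword: 1001100

1001100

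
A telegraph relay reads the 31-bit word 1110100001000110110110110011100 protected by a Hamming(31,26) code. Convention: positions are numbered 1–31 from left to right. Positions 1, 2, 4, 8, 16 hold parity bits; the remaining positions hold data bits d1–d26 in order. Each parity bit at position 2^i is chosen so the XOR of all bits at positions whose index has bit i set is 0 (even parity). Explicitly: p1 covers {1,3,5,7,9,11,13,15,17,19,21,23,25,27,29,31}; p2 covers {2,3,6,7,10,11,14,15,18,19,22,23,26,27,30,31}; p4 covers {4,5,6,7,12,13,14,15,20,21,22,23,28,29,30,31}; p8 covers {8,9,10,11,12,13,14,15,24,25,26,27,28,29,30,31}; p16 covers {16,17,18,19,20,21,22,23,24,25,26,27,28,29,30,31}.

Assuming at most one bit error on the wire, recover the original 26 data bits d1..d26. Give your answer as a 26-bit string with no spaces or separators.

11000100011110110111011100

s1 (pos 1,3,5,7,9,11,13,15,17,19,21,23,25,27,29,31): 1⊕1⊕1⊕0⊕0⊕0⊕0⊕1⊕1⊕0⊕1⊕1⊕0⊕1⊕1⊕0 = 1
s2 (pos 2,3,6,7,10,11,14,15,18,19,22,23,26,27,30,31): 1⊕1⊕0⊕0⊕1⊕0⊕1⊕1⊕1⊕0⊕0⊕1⊕0⊕1⊕0⊕0 = 0
s4 (pos 4,5,6,7,12,13,14,15,20,21,22,23,28,29,30,31): 0⊕1⊕0⊕0⊕0⊕0⊕1⊕1⊕1⊕1⊕0⊕1⊕1⊕1⊕0⊕0 = 0
s8 (pos 8,9,10,11,12,13,14,15,24,25,26,27,28,29,30,31): 0⊕0⊕1⊕0⊕0⊕0⊕1⊕1⊕1⊕0⊕0⊕1⊕1⊕1⊕0⊕0 = 1
s16 (pos 16,17,18,19,20,21,22,23,24,25,26,27,28,29,30,31): 0⊕1⊕1⊕0⊕1⊕1⊕0⊕1⊕1⊕0⊕0⊕1⊕1⊕1⊕0⊕0 = 1
Syndrome s16…s1 = 11001 → error at position 25.
Flip position 25: 1110100001000110110110110011100 → 1110100001000110110110111011100
Read data bits from positions 3,5,6,7,9,10,11,12,13,14,15,17,18,19,20,21,22,23,24,25,26,27,28,29,30,31: 11000100011110110111011100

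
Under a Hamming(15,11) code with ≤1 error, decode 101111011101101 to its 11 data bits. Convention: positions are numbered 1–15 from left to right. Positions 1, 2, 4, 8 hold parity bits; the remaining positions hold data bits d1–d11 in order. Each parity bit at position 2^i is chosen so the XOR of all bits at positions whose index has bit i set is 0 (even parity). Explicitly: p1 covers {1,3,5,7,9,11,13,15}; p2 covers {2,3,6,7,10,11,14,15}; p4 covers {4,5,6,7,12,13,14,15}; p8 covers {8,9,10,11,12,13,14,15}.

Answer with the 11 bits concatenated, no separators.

s1 (pos 1,3,5,7,9,11,13,15): 1⊕1⊕1⊕0⊕1⊕0⊕1⊕1 = 0
s2 (pos 2,3,6,7,10,11,14,15): 0⊕1⊕1⊕0⊕1⊕0⊕0⊕1 = 0
s4 (pos 4,5,6,7,12,13,14,15): 1⊕1⊕1⊕0⊕1⊕1⊕0⊕1 = 0
s8 (pos 8,9,10,11,12,13,14,15): 1⊕1⊕1⊕0⊕1⊕1⊕0⊕1 = 0
Syndrome s8…s1 = 0000 → no error.
Read data bits from positions 3,5,6,7,9,10,11,12,13,14,15: 11101101101

11101101101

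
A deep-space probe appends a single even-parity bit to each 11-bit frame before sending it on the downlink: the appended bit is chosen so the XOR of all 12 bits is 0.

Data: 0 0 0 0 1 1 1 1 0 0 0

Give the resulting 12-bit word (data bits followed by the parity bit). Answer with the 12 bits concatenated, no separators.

000011110000

XOR of the 11 data bits: 0⊕0⊕0⊕0⊕1⊕1⊕1⊕1⊕0⊕0⊕0 = 0
Parity bit = 0 (so all 12 bits XOR to 0).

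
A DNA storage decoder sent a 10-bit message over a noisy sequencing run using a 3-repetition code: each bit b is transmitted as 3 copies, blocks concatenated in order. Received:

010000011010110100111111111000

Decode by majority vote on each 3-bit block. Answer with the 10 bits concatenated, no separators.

0010101110

Block 1 (010): 1 one → 0
Block 2 (000): 0 ones → 0
Block 3 (011): 2 ones → 1
Block 4 (010): 1 one → 0
Block 5 (110): 2 ones → 1
Block 6 (100): 1 one → 0
Block 7 (111): 3 ones → 1
Block 8 (111): 3 ones → 1
Block 9 (111): 3 ones → 1
Block 10 (000): 0 ones → 0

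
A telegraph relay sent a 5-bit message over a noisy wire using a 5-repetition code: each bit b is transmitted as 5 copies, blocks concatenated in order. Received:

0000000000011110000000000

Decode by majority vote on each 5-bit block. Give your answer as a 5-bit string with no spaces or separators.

00100

Block 1 (00000): 0 ones → 0
Block 2 (00000): 0 ones → 0
Block 3 (01111): 4 ones → 1
Block 4 (00000): 0 ones → 0
Block 5 (00000): 0 ones → 0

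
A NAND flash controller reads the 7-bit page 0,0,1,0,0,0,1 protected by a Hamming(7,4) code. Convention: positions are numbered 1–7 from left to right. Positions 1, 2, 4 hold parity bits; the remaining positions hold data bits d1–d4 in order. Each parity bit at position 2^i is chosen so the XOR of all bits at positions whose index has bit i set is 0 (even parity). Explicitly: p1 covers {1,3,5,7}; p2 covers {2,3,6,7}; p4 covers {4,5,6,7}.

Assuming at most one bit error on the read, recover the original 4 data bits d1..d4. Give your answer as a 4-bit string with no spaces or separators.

1001

s1 (pos 1,3,5,7): 0⊕1⊕0⊕1 = 0
s2 (pos 2,3,6,7): 0⊕1⊕0⊕1 = 0
s4 (pos 4,5,6,7): 0⊕0⊕0⊕1 = 1
Syndrome s4…s1 = 100 → error at position 4.
Flip position 4: 0010001 → 0011001
Read data bits from positions 3,5,6,7: 1001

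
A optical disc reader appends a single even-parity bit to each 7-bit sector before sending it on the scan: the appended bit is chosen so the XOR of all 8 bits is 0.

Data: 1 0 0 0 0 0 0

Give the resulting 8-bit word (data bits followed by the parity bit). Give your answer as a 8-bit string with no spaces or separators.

10000001

XOR of the 7 data bits: 1⊕0⊕0⊕0⊕0⊕0⊕0 = 1
Parity bit = 1 (so all 8 bits XOR to 0).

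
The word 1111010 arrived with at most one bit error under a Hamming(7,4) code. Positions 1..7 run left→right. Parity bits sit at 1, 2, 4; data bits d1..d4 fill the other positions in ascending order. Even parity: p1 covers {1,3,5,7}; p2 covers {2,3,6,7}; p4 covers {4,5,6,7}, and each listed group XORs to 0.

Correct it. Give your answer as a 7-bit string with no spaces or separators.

1011010

s1 (pos 1,3,5,7): 1⊕1⊕0⊕0 = 0
s2 (pos 2,3,6,7): 1⊕1⊕1⊕0 = 1
s4 (pos 4,5,6,7): 1⊕0⊕1⊕0 = 0
Syndrome s4…s1 = 010 → error at position 2.
Flip position 2: 1111010 → 1011010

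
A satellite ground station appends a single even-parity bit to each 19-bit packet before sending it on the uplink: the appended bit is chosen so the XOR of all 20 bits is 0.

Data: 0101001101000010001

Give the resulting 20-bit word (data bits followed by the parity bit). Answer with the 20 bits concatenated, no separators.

01010011010000100011

XOR of the 19 data bits: 0⊕1⊕0⊕1⊕0⊕0⊕1⊕1⊕0⊕1⊕0⊕0⊕0⊕0⊕1⊕0⊕0⊕0⊕1 = 1
Parity bit = 1 (so all 20 bits XOR to 0).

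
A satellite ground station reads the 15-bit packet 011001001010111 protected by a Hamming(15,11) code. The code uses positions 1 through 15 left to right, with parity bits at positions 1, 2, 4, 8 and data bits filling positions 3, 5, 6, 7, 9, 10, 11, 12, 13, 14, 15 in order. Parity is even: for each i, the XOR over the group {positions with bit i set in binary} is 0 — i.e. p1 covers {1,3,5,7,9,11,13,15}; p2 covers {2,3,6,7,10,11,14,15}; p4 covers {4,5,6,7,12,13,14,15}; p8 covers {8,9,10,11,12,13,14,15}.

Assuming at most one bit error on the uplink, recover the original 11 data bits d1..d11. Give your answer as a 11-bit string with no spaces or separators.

10100010111

s1 (pos 1,3,5,7,9,11,13,15): 0⊕1⊕0⊕0⊕1⊕1⊕1⊕1 = 1
s2 (pos 2,3,6,7,10,11,14,15): 1⊕1⊕1⊕0⊕0⊕1⊕1⊕1 = 0
s4 (pos 4,5,6,7,12,13,14,15): 0⊕0⊕1⊕0⊕0⊕1⊕1⊕1 = 0
s8 (pos 8,9,10,11,12,13,14,15): 0⊕1⊕0⊕1⊕0⊕1⊕1⊕1 = 1
Syndrome s8…s1 = 1001 → error at position 9.
Flip position 9: 011001001010111 → 011001000010111
Read data bits from positions 3,5,6,7,9,10,11,12,13,14,15: 10100010111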